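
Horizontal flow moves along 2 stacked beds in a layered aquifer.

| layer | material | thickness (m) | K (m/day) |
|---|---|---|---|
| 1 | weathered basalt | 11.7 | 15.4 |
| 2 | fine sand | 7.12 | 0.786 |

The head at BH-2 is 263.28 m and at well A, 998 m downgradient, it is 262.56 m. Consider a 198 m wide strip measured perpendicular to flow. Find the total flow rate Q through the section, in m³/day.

26.5

Flow is parallel to layering, so each bed carries its own Darcy discharge and the transmissivities add.
Σ(K_i·b_i) = 15.4×11.7 + 0.786×7.12 = 185.8 m²/day.
Hydraulic gradient i = (263.28 − 262.56) / 998 = 0.72 / 998 = 0.0007214.
Q = Σ(K_i·b_i) · W · i = 185.8 × 198 × 0.0007214 = 26.54 m³/day.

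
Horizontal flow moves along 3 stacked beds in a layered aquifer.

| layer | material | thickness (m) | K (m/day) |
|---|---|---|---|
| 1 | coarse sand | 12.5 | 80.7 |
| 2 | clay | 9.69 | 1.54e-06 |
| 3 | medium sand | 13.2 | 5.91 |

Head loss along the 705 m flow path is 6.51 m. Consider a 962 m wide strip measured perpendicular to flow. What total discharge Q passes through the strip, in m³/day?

9650

Flow is parallel to layering, so each bed carries its own Darcy discharge and the transmissivities add.
Σ(K_i·b_i) = 80.7×12.5 + 1.54e-06×9.69 + 5.91×13.2 = 1087 m²/day.
Hydraulic gradient i = Δh / L = 6.51 / 705 = 0.009234.
Q = Σ(K_i·b_i) · W · i = 1087 × 962 × 0.009234 = 9654 m³/day.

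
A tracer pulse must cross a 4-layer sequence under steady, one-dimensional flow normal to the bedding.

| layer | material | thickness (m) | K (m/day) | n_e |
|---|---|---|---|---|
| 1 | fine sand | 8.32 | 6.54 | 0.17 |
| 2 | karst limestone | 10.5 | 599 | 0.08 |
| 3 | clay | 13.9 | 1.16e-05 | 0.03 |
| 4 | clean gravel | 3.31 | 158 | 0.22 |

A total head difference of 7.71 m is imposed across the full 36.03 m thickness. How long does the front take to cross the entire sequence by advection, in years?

1450

With flow normal to the layers, continuity requires the same specific discharge q through every layer.
Σ(b_i/K_i) = 8.32/6.54 + 10.5/599 + 13.9/1.16e-05 + 3.31/158 = 1.198e+06 d.
q = Δh / Σ(b_i/K_i) = 7.71 / 1.198e+06 = 6.434e-06 m/day.
In each layer the seepage velocity is v_i = q/n_i, so the layer transit time is t_i = b_i·n_i / q:
  layer 1 (fine sand): t_1 = 8.32 × 0.17 / 6.434e-06 = 2.198e+05 d
  layer 2 (karst limestone): t_2 = 10.5 × 0.08 / 6.434e-06 = 1.306e+05 d
  layer 3 (clay): t_3 = 13.9 × 0.03 / 6.434e-06 = 64810 d
  layer 4 (clean gravel): t_4 = 3.31 × 0.22 / 6.434e-06 = 1.132e+05 d
Total t = Σ t_i = 5.284e+05 days = 1447 years.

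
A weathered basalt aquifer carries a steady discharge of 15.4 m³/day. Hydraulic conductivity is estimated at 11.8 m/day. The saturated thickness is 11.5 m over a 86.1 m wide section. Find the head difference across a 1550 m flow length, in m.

Cross-sectional area A = 86.1 × 11.5 = 990.1 m².
From Q = K·A·i, i = Q / (K·A) = 15.4 / (11.80 × 990.1) = 0.001318.
Head loss Δh = i · L = 0.001318 × 1550 = 2.043 m.

2.04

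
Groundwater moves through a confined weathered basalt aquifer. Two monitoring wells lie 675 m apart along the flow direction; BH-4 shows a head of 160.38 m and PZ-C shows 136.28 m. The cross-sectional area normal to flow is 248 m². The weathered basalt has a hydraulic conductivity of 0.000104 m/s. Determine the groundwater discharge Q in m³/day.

Convert K: 0.000104 m/s × 86400 = 8.986 m/day.
Hydraulic gradient i = (160.38 − 136.28) / 675 = 24.1 / 675 = 0.03570.
Darcy's law: Q = K · A · i = 8.986 × 248.0 × 0.03570 = 79.56 m³/day.

79.6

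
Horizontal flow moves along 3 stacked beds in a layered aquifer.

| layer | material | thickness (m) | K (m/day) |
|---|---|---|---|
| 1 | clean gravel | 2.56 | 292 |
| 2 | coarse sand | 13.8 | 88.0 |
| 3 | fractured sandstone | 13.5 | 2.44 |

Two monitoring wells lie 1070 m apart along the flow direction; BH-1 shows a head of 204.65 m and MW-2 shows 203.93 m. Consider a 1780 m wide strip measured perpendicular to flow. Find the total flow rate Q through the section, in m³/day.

Flow is parallel to layering, so each bed carries its own Darcy discharge and the transmissivities add.
Σ(K_i·b_i) = 292×2.56 + 88.0×13.8 + 2.44×13.5 = 1995 m²/day.
Hydraulic gradient i = (204.65 − 203.93) / 1070 = 0.72 / 1070 = 0.0006729.
Q = Σ(K_i·b_i) · W · i = 1995 × 1780 × 0.0006729 = 2389 m³/day.

2390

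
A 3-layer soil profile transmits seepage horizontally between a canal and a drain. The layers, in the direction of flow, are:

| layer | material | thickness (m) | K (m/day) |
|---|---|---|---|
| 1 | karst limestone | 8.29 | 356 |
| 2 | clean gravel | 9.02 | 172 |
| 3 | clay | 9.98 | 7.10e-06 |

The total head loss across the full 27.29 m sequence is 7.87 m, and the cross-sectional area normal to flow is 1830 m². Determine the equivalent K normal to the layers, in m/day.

1.94e-05

Flow is perpendicular to layering, so the layers act in series and the equivalent K is the thickness-weighted harmonic mean.
Total thickness L = 8.29 + 9.02 + 9.98 = 27.29 m.
Σ(b_i/K_i) = 8.29/356 + 9.02/172 + 9.98/7.10e-06 = 1.406e+06 d.
K_eq = L / Σ(b_i/K_i) = 27.29 / 1.406e+06 = 1.941e-05 m/day.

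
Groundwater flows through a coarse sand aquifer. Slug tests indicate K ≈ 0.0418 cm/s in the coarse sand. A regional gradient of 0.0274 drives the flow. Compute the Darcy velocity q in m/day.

0.990

Convert K: 0.0418 cm/s × 864 = 36.12 m/day.
Hydraulic gradient i = 0.0274.
Specific discharge q = K · i = 36.12 × 0.02740 = 0.9896 m/day.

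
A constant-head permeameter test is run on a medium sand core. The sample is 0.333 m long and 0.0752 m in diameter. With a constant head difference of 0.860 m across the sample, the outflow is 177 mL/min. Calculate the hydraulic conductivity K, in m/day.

Cross-sectional area A = π·(d/2)² = π × (0.0752/2)² = 0.004441 m².
Convert discharge: 177 mL/min = 2.950e-06 m³/s.
Darcy's law rearranged: K = Q·L / (A·Δh) = 2.950e-06 × 0.333 / (0.004441 × 0.860) = 0.0002572 m/s = 22.22 m/day.

22.2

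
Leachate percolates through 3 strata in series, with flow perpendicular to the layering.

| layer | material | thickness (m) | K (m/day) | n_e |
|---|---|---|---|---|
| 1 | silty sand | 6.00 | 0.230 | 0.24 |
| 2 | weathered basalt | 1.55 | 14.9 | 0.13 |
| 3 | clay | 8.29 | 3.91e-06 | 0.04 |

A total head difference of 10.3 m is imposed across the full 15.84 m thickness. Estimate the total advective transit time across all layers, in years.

1110

With flow normal to the layers, continuity requires the same specific discharge q through every layer.
Σ(b_i/K_i) = 6.00/0.230 + 1.55/14.9 + 8.29/3.91e-06 = 2.120e+06 d.
q = Δh / Σ(b_i/K_i) = 10.3 / 2.120e+06 = 4.858e-06 m/day.
In each layer the seepage velocity is v_i = q/n_i, so the layer transit time is t_i = b_i·n_i / q:
  layer 1 (silty sand): t_1 = 6.00 × 0.24 / 4.858e-06 = 2.964e+05 d
  layer 2 (weathered basalt): t_2 = 1.55 × 0.13 / 4.858e-06 = 41478 d
  layer 3 (clay): t_3 = 8.29 × 0.04 / 4.858e-06 = 68259 d
Total t = Σ t_i = 4.062e+05 days = 1112 years.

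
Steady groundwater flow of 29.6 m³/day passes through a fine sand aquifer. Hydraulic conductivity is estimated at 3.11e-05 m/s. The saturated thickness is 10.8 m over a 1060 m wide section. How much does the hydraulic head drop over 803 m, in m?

Convert K: 3.11e-05 m/s × 86400 = 2.687 m/day.
Cross-sectional area A = 1060 × 10.8 = 11448 m².
From Q = K·A·i, i = Q / (K·A) = 29.6 / (2.687 × 11448) = 0.0009623.
Head loss Δh = i · L = 0.0009623 × 803 = 0.7727 m.

0.773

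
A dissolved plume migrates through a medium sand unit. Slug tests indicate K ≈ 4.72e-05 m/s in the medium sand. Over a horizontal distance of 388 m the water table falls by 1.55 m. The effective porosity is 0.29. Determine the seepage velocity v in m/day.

0.0562

Convert K: 4.72e-05 m/s × 86400 = 4.078 m/day.
Hydraulic gradient i = Δh / L = 1.55 / 388 = 0.003995.
Darcy flux q = K · i = 4.078 × 0.003995 = 0.01629 m/day.
Seepage velocity v = q / n_e = 0.01629 / 0.29 = 0.05618 m/day.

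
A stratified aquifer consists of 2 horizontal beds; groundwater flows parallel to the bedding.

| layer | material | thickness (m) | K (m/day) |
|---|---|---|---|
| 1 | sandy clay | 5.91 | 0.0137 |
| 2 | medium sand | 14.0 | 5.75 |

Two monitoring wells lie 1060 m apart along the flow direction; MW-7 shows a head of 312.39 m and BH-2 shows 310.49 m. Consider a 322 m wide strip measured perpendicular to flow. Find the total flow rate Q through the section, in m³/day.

Flow is parallel to layering, so each bed carries its own Darcy discharge and the transmissivities add.
Σ(K_i·b_i) = 0.0137×5.91 + 5.75×14.0 = 80.58 m²/day.
Hydraulic gradient i = (312.39 − 310.49) / 1060 = 1.9 / 1060 = 0.001792.
Q = Σ(K_i·b_i) · W · i = 80.58 × 322 × 0.001792 = 46.51 m³/day.

46.5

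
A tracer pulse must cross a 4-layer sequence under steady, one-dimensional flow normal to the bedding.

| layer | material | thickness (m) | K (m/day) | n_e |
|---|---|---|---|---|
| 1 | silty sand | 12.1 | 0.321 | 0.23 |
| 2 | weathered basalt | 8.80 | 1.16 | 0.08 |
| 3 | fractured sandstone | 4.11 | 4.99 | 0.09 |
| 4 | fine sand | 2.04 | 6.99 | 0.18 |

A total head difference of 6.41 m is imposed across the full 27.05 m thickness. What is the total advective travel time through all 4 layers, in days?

With flow normal to the layers, continuity requires the same specific discharge q through every layer.
Σ(b_i/K_i) = 12.1/0.321 + 8.80/1.16 + 4.11/4.99 + 2.04/6.99 = 46.40 d.
q = Δh / Σ(b_i/K_i) = 6.41 / 46.40 = 0.1382 m/day.
In each layer the seepage velocity is v_i = q/n_i, so the layer transit time is t_i = b_i·n_i / q:
  layer 1 (silty sand): t_1 = 12.1 × 0.23 / 0.1382 = 20.14 d
  layer 2 (weathered basalt): t_2 = 8.80 × 0.08 / 0.1382 = 5.096 d
  layer 3 (fractured sandstone): t_3 = 4.11 × 0.09 / 0.1382 = 2.677 d
  layer 4 (fine sand): t_4 = 2.04 × 0.18 / 0.1382 = 2.658 d
Total t = Σ t_i = 30.57 days.

30.6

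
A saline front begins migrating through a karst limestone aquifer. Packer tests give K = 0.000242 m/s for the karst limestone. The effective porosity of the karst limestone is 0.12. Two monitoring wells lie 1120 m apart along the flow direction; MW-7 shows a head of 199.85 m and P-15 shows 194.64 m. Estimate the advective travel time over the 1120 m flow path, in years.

Convert K: 0.000242 m/s × 86400 = 20.91 m/day.
Hydraulic gradient i = (199.85 − 194.64) / 1120 = 5.21 / 1120 = 0.004652.
Darcy flux q = K · i = 20.91 × 0.004652 = 0.09726 m/day.
Seepage velocity v = q / n_e = 0.09726 / 0.12 = 0.8105 m/day.
Travel time t = L / v = 1120 / 0.8105 = 1382 days = 3.783 years.

3.78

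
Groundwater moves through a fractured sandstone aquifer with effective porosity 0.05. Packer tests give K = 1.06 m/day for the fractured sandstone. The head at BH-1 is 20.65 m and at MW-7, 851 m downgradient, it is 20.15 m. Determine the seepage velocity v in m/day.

0.0125

Hydraulic gradient i = (20.65 − 20.15) / 851 = 0.5 / 851 = 0.0005875.
Darcy flux q = K · i = 1.060 × 0.0005875 = 0.0006228 m/day.
Seepage velocity v = q / n_e = 0.0006228 / 0.05 = 0.01246 m/day.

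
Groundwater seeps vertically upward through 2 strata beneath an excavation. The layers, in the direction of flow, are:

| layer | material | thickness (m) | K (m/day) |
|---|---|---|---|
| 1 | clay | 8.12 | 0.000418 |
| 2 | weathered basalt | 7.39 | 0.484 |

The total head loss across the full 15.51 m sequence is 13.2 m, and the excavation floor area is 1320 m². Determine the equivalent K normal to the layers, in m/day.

Flow is perpendicular to layering, so the layers act in series and the equivalent K is the thickness-weighted harmonic mean.
Total thickness L = 8.12 + 7.39 = 15.51 m.
Σ(b_i/K_i) = 8.12/0.000418 + 7.39/0.484 = 19441 d.
K_eq = L / Σ(b_i/K_i) = 15.51 / 19441 = 0.0007978 m/day.

0.000798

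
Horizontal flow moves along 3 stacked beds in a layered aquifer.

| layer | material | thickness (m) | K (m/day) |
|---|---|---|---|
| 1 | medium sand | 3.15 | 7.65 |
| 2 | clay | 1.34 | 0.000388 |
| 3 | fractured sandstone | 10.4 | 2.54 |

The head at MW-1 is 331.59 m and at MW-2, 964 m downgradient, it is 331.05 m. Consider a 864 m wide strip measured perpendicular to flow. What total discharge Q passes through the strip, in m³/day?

24.4

Flow is parallel to layering, so each bed carries its own Darcy discharge and the transmissivities add.
Σ(K_i·b_i) = 7.65×3.15 + 0.000388×1.34 + 2.54×10.4 = 50.51 m²/day.
Hydraulic gradient i = (331.59 − 331.05) / 964 = 0.54 / 964 = 0.0005602.
Q = Σ(K_i·b_i) · W · i = 50.51 × 864 × 0.0005602 = 24.45 m³/day.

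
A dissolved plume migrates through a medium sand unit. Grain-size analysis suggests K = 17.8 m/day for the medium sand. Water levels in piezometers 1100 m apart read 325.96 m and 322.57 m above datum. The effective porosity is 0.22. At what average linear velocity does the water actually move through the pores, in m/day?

Hydraulic gradient i = (325.96 − 322.57) / 1100 = 3.39 / 1100 = 0.003082.
Darcy flux q = K · i = 17.80 × 0.003082 = 0.05486 m/day.
Seepage velocity v = q / n_e = 0.05486 / 0.22 = 0.2493 m/day.

0.249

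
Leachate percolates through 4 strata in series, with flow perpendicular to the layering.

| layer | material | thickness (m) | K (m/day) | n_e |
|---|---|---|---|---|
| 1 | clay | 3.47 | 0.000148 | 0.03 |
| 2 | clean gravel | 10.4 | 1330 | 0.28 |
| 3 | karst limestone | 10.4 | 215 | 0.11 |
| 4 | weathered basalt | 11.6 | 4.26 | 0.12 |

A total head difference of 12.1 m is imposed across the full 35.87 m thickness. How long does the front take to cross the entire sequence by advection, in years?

29.5

With flow normal to the layers, continuity requires the same specific discharge q through every layer.
Σ(b_i/K_i) = 3.47/0.000148 + 10.4/1330 + 10.4/215 + 11.6/4.26 = 23449 d.
q = Δh / Σ(b_i/K_i) = 12.1 / 23449 = 0.0005160 m/day.
In each layer the seepage velocity is v_i = q/n_i, so the layer transit time is t_i = b_i·n_i / q:
  layer 1 (clay): t_1 = 3.47 × 0.03 / 0.0005160 = 201.7 d
  layer 2 (clean gravel): t_2 = 10.4 × 0.28 / 0.0005160 = 5643 d
  layer 3 (karst limestone): t_3 = 10.4 × 0.11 / 0.0005160 = 2217 d
  layer 4 (weathered basalt): t_4 = 11.6 × 0.12 / 0.0005160 = 2698 d
Total t = Σ t_i = 10759 days = 29.46 years.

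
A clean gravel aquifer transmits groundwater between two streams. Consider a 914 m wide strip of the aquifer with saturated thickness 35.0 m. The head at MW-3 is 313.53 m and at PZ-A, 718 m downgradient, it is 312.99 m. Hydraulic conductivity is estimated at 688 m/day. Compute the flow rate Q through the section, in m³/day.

16600

Cross-sectional area A = 914 × 35.0 = 31990 m².
Hydraulic gradient i = (313.53 − 312.99) / 718 = 0.54 / 718 = 0.0007521.
Darcy's law: Q = K · A · i = 688.0 × 31990 × 0.0007521 = 16553 m³/day.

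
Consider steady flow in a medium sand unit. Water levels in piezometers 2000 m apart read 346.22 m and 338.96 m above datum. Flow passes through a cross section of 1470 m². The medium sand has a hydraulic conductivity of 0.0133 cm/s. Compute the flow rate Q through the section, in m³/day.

Convert K: 0.0133 cm/s × 864 = 11.49 m/day.
Hydraulic gradient i = (346.22 − 338.96) / 2000 = 7.26 / 2000 = 0.003630.
Darcy's law: Q = K · A · i = 11.49 × 1470 × 0.003630 = 61.32 m³/day.

61.3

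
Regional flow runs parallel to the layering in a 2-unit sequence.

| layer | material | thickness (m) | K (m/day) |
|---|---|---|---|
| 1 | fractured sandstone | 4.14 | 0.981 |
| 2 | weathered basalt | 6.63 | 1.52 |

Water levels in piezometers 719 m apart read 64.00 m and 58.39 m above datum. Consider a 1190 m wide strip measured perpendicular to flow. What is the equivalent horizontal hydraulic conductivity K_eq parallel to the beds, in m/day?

1.31

Flow is parallel to layering, so each bed carries its own Darcy discharge and the transmissivities add.
Σ(K_i·b_i) = 0.981×4.14 + 1.52×6.63 = 14.14 m²/day.
Total thickness b = 10.77 m, so K_eq = Σ(K_i·b_i)/b = 1.313 m/day.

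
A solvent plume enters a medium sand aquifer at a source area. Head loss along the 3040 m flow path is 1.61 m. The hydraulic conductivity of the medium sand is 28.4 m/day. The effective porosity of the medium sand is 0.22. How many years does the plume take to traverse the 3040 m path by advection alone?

Hydraulic gradient i = Δh / L = 1.61 / 3040 = 0.0005296.
Darcy flux q = K · i = 28.40 × 0.0005296 = 0.01504 m/day.
Seepage velocity v = q / n_e = 0.01504 / 0.22 = 0.06837 m/day.
Travel time t = L / v = 3040 / 0.06837 = 44466 days = 121.7 years.

122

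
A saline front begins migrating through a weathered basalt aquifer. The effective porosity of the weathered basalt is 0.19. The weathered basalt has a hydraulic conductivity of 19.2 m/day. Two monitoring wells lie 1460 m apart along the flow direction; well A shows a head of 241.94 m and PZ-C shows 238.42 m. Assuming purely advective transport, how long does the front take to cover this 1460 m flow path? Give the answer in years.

16.4

Hydraulic gradient i = (241.94 − 238.42) / 1460 = 3.52 / 1460 = 0.002411.
Darcy flux q = K · i = 19.20 × 0.002411 = 0.04629 m/day.
Seepage velocity v = q / n_e = 0.04629 / 0.19 = 0.2436 m/day.
Travel time t = L / v = 1460 / 0.2436 = 5993 days = 16.41 years.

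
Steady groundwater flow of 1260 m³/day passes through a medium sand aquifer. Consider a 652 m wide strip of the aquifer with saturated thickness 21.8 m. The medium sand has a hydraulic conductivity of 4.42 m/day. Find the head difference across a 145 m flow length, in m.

2.91

Cross-sectional area A = 652 × 21.8 = 14214 m².
From Q = K·A·i, i = Q / (K·A) = 1260 / (4.420 × 14214) = 0.02006.
Head loss Δh = i · L = 0.02006 × 145 = 2.908 m.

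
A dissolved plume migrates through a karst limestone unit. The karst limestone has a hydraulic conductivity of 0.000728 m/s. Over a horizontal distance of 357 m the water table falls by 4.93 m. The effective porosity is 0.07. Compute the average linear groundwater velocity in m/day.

Convert K: 0.000728 m/s × 86400 = 62.90 m/day.
Hydraulic gradient i = Δh / L = 4.93 / 357 = 0.01381.
Darcy flux q = K · i = 62.90 × 0.01381 = 0.8686 m/day.
Seepage velocity v = q / n_e = 0.8686 / 0.07 = 12.41 m/day.

12.4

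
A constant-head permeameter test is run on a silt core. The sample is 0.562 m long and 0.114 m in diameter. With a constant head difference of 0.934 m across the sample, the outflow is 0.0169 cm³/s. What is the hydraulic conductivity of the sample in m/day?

0.0861

Cross-sectional area A = π·(d/2)² = π × (0.114/2)² = 0.01021 m².
Convert discharge: 0.0169 cm³/s = 1.690e-08 m³/s.
Darcy's law rearranged: K = Q·L / (A·Δh) = 1.690e-08 × 0.562 / (0.01021 × 0.934) = 9.963e-07 m/s = 0.08608 m/day.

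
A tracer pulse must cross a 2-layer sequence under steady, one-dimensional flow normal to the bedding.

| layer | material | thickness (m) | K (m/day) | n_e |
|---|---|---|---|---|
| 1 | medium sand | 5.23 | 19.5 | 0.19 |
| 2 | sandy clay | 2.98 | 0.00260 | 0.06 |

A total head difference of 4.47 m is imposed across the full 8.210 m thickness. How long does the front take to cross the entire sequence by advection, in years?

With flow normal to the layers, continuity requires the same specific discharge q through every layer.
Σ(b_i/K_i) = 5.23/19.5 + 2.98/0.00260 = 1146 d.
q = Δh / Σ(b_i/K_i) = 4.47 / 1146 = 0.003899 m/day.
In each layer the seepage velocity is v_i = q/n_i, so the layer transit time is t_i = b_i·n_i / q:
  layer 1 (medium sand): t_1 = 5.23 × 0.19 / 0.003899 = 254.9 d
  layer 2 (sandy clay): t_2 = 2.98 × 0.06 / 0.003899 = 45.86 d
Total t = Σ t_i = 300.7 days = 0.8233 years.

0.823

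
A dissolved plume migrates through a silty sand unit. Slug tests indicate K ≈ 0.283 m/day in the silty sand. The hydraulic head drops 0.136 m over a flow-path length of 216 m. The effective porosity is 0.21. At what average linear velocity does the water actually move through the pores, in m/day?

Hydraulic gradient i = Δh / L = 0.136 / 216 = 0.0006296.
Darcy flux q = K · i = 0.2830 × 0.0006296 = 0.0001782 m/day.
Seepage velocity v = q / n_e = 0.0001782 / 0.21 = 0.0008485 m/day.

0.000849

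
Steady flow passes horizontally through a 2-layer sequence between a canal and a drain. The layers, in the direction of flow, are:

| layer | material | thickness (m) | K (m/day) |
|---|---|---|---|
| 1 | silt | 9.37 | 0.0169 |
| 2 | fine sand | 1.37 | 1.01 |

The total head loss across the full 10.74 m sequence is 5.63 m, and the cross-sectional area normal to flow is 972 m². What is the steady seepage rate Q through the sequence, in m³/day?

Flow is perpendicular to layering, so the layers act in series and the equivalent K is the thickness-weighted harmonic mean.
Total thickness L = 9.37 + 1.37 = 10.74 m.
Σ(b_i/K_i) = 9.37/0.0169 + 1.37/1.01 = 555.8 d.
K_eq = L / Σ(b_i/K_i) = 10.74 / 555.8 = 0.01932 m/day.
Q = K_eq · A · (Δh/L) = 0.01932 × 972 × (5.63/10.74) = 9.846 m³/day.

9.85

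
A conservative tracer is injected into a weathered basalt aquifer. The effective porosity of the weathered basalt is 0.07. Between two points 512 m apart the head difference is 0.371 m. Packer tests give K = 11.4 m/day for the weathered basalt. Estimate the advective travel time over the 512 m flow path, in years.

11.9

Hydraulic gradient i = Δh / L = 0.371 / 512 = 0.0007246.
Darcy flux q = K · i = 11.40 × 0.0007246 = 0.008261 m/day.
Seepage velocity v = q / n_e = 0.008261 / 0.07 = 0.1180 m/day.
Travel time t = L / v = 512 / 0.1180 = 4339 days = 11.88 years.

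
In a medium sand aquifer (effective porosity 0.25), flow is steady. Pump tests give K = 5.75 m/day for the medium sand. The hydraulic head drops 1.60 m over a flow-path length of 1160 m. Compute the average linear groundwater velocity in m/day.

0.0317

Hydraulic gradient i = Δh / L = 1.60 / 1160 = 0.001379.
Darcy flux q = K · i = 5.750 × 0.001379 = 0.007931 m/day.
Seepage velocity v = q / n_e = 0.007931 / 0.25 = 0.03172 m/day.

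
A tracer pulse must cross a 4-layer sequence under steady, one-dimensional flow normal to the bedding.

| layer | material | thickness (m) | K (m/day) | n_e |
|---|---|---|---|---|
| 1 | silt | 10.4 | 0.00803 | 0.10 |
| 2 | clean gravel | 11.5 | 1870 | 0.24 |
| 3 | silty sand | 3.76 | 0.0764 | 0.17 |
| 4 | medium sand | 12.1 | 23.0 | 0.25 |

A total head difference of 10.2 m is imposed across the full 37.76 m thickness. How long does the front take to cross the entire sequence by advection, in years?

With flow normal to the layers, continuity requires the same specific discharge q through every layer.
Σ(b_i/K_i) = 10.4/0.00803 + 11.5/1870 + 3.76/0.0764 + 12.1/23.0 = 1345 d.
q = Δh / Σ(b_i/K_i) = 10.2 / 1345 = 0.007584 m/day.
In each layer the seepage velocity is v_i = q/n_i, so the layer transit time is t_i = b_i·n_i / q:
  layer 1 (silt): t_1 = 10.4 × 0.10 / 0.007584 = 137.1 d
  layer 2 (clean gravel): t_2 = 11.5 × 0.24 / 0.007584 = 363.9 d
  layer 3 (silty sand): t_3 = 3.76 × 0.17 / 0.007584 = 84.28 d
  layer 4 (medium sand): t_4 = 12.1 × 0.25 / 0.007584 = 398.9 d
Total t = Σ t_i = 984.2 days = 2.695 years.

2.69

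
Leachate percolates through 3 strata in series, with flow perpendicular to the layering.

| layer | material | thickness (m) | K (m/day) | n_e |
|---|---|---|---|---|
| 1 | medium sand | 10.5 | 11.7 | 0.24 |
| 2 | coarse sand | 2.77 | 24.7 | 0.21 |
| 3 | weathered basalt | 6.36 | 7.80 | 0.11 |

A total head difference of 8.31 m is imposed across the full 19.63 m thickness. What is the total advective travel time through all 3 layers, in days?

With flow normal to the layers, continuity requires the same specific discharge q through every layer.
Σ(b_i/K_i) = 10.5/11.7 + 2.77/24.7 + 6.36/7.80 = 1.825 d.
q = Δh / Σ(b_i/K_i) = 8.31 / 1.825 = 4.554 m/day.
In each layer the seepage velocity is v_i = q/n_i, so the layer transit time is t_i = b_i·n_i / q:
  layer 1 (medium sand): t_1 = 10.5 × 0.24 / 4.554 = 0.5534 d
  layer 2 (coarse sand): t_2 = 2.77 × 0.21 / 4.554 = 0.1277 d
  layer 3 (weathered basalt): t_3 = 6.36 × 0.11 / 4.554 = 0.1536 d
Total t = Σ t_i = 0.8348 days.

0.835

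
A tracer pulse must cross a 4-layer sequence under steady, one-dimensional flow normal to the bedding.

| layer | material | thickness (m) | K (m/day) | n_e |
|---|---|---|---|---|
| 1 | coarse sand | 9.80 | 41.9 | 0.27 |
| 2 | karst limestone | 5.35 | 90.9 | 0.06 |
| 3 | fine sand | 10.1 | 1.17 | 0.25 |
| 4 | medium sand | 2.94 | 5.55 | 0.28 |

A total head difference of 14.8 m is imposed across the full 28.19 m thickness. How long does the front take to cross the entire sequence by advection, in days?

4.03

With flow normal to the layers, continuity requires the same specific discharge q through every layer.
Σ(b_i/K_i) = 9.80/41.9 + 5.35/90.9 + 10.1/1.17 + 2.94/5.55 = 9.455 d.
q = Δh / Σ(b_i/K_i) = 14.8 / 9.455 = 1.565 m/day.
In each layer the seepage velocity is v_i = q/n_i, so the layer transit time is t_i = b_i·n_i / q:
  layer 1 (coarse sand): t_1 = 9.80 × 0.27 / 1.565 = 1.690 d
  layer 2 (karst limestone): t_2 = 5.35 × 0.06 / 1.565 = 0.2051 d
  layer 3 (fine sand): t_3 = 10.1 × 0.25 / 1.565 = 1.613 d
  layer 4 (medium sand): t_4 = 2.94 × 0.28 / 1.565 = 0.5259 d
Total t = Σ t_i = 4.034 days.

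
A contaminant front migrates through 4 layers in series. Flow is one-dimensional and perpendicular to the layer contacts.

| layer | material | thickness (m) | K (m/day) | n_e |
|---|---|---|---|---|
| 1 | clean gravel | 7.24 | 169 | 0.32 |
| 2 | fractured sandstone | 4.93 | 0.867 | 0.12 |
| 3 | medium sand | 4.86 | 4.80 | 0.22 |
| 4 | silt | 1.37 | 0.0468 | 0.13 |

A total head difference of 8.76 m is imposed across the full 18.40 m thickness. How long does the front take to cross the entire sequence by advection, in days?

17.1

With flow normal to the layers, continuity requires the same specific discharge q through every layer.
Σ(b_i/K_i) = 7.24/169 + 4.93/0.867 + 4.86/4.80 + 1.37/0.0468 = 36.02 d.
q = Δh / Σ(b_i/K_i) = 8.76 / 36.02 = 0.2432 m/day.
In each layer the seepage velocity is v_i = q/n_i, so the layer transit time is t_i = b_i·n_i / q:
  layer 1 (clean gravel): t_1 = 7.24 × 0.32 / 0.2432 = 9.525 d
  layer 2 (fractured sandstone): t_2 = 4.93 × 0.12 / 0.2432 = 2.432 d
  layer 3 (medium sand): t_3 = 4.86 × 0.22 / 0.2432 = 4.396 d
  layer 4 (silt): t_4 = 1.37 × 0.13 / 0.2432 = 0.7322 d
Total t = Σ t_i = 17.09 days.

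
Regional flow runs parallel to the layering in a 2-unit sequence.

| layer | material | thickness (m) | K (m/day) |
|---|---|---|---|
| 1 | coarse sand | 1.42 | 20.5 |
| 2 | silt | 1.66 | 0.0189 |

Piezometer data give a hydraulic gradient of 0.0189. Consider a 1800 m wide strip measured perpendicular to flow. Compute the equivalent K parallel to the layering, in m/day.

9.46

Flow is parallel to layering, so each bed carries its own Darcy discharge and the transmissivities add.
Σ(K_i·b_i) = 20.5×1.42 + 0.0189×1.66 = 29.14 m²/day.
Total thickness b = 3.080 m, so K_eq = Σ(K_i·b_i)/b = 9.461 m/day.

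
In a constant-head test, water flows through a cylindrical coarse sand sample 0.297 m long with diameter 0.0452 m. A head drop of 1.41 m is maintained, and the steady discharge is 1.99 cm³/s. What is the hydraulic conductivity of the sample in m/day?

22.6

Cross-sectional area A = π·(d/2)² = π × (0.0452/2)² = 0.001605 m².
Convert discharge: 1.99 cm³/s = 1.990e-06 m³/s.
Darcy's law rearranged: K = Q·L / (A·Δh) = 1.990e-06 × 0.297 / (0.001605 × 1.41) = 0.0002612 m/s = 22.57 m/day.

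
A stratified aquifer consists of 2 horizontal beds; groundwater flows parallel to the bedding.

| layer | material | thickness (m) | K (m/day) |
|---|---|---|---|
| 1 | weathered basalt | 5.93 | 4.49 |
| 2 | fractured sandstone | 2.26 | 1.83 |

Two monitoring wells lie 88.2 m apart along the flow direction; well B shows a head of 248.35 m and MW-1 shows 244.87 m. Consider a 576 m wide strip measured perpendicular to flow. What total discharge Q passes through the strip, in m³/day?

Flow is parallel to layering, so each bed carries its own Darcy discharge and the transmissivities add.
Σ(K_i·b_i) = 4.49×5.93 + 1.83×2.26 = 30.76 m²/day.
Hydraulic gradient i = (248.35 − 244.87) / 88.2 = 3.48 / 88.2 = 0.03946.
Q = Σ(K_i·b_i) · W · i = 30.76 × 576 × 0.03946 = 699.1 m³/day.

699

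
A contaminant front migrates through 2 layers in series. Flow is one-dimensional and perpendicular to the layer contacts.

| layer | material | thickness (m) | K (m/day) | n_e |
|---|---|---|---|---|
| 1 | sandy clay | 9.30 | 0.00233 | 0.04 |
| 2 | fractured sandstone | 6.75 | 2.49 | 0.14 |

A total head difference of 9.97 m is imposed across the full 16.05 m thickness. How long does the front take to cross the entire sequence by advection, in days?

With flow normal to the layers, continuity requires the same specific discharge q through every layer.
Σ(b_i/K_i) = 9.30/0.00233 + 6.75/2.49 = 3994 d.
q = Δh / Σ(b_i/K_i) = 9.97 / 3994 = 0.002496 m/day.
In each layer the seepage velocity is v_i = q/n_i, so the layer transit time is t_i = b_i·n_i / q:
  layer 1 (sandy clay): t_1 = 9.30 × 0.04 / 0.002496 = 149.0 d
  layer 2 (fractured sandstone): t_2 = 6.75 × 0.14 / 0.002496 = 378.6 d
Total t = Σ t_i = 527.6 days.

528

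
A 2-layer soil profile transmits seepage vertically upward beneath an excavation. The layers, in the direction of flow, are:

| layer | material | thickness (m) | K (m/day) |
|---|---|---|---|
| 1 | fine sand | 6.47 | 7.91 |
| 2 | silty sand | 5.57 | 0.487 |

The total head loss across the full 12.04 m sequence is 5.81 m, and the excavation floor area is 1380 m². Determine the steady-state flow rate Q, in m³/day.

Flow is perpendicular to layering, so the layers act in series and the equivalent K is the thickness-weighted harmonic mean.
Total thickness L = 6.47 + 5.57 = 12.04 m.
Σ(b_i/K_i) = 6.47/7.91 + 5.57/0.487 = 12.26 d.
K_eq = L / Σ(b_i/K_i) = 12.04 / 12.26 = 0.9824 m/day.
Q = K_eq · A · (Δh/L) = 0.9824 × 1380 × (5.81/12.04) = 654.2 m³/day.

654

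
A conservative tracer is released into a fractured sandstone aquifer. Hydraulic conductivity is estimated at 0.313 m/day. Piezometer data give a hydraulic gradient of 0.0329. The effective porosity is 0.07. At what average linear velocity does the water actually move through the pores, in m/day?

Hydraulic gradient i = 0.0329.
Darcy flux q = K · i = 0.3130 × 0.03290 = 0.01030 m/day.
Seepage velocity v = q / n_e = 0.01030 / 0.07 = 0.1471 m/day.

0.147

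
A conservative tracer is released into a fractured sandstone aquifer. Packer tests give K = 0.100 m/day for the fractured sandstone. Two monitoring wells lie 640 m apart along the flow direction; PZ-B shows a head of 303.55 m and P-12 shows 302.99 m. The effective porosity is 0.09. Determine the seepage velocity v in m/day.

Hydraulic gradient i = (303.55 − 302.99) / 640 = 0.56 / 640 = 0.0008750.
Darcy flux q = K · i = 0.1000 × 0.0008750 = 8.750e-05 m/day.
Seepage velocity v = q / n_e = 8.750e-05 / 0.09 = 0.0009722 m/day.

0.000972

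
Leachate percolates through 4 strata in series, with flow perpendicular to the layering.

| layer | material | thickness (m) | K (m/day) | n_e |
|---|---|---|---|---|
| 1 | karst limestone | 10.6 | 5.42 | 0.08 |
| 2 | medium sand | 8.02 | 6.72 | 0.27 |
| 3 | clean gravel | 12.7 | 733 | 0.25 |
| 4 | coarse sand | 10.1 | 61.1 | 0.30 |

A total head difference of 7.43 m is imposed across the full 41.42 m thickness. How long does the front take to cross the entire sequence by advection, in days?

With flow normal to the layers, continuity requires the same specific discharge q through every layer.
Σ(b_i/K_i) = 10.6/5.42 + 8.02/6.72 + 12.7/733 + 10.1/61.1 = 3.332 d.
q = Δh / Σ(b_i/K_i) = 7.43 / 3.332 = 2.230 m/day.
In each layer the seepage velocity is v_i = q/n_i, so the layer transit time is t_i = b_i·n_i / q:
  layer 1 (karst limestone): t_1 = 10.6 × 0.08 / 2.230 = 0.3803 d
  layer 2 (medium sand): t_2 = 8.02 × 0.27 / 2.230 = 0.9710 d
  layer 3 (clean gravel): t_3 = 12.7 × 0.25 / 2.230 = 1.424 d
  layer 4 (coarse sand): t_4 = 10.1 × 0.30 / 2.230 = 1.359 d
Total t = Σ t_i = 4.134 days.

4.13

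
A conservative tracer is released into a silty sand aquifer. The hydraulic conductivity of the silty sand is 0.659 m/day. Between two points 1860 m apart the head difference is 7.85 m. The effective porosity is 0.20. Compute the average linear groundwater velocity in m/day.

0.0139

Hydraulic gradient i = Δh / L = 7.85 / 1860 = 0.004220.
Darcy flux q = K · i = 0.6590 × 0.004220 = 0.002781 m/day.
Seepage velocity v = q / n_e = 0.002781 / 0.20 = 0.01391 m/day.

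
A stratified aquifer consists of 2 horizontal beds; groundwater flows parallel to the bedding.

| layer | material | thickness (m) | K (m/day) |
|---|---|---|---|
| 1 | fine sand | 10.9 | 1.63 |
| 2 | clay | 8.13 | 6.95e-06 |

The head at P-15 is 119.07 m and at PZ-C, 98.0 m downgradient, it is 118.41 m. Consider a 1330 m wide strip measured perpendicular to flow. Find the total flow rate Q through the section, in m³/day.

Flow is parallel to layering, so each bed carries its own Darcy discharge and the transmissivities add.
Σ(K_i·b_i) = 1.63×10.9 + 6.95e-06×8.13 = 17.77 m²/day.
Hydraulic gradient i = (119.07 − 118.41) / 98.0 = 0.66 / 98.0 = 0.006735.
Q = Σ(K_i·b_i) · W · i = 17.77 × 1330 × 0.006735 = 159.1 m³/day.

159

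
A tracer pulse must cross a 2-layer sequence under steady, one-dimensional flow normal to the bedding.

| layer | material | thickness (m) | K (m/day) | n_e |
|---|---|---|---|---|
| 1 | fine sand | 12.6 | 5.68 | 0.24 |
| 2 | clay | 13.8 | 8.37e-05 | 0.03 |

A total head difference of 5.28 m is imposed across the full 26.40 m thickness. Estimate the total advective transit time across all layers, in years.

With flow normal to the layers, continuity requires the same specific discharge q through every layer.
Σ(b_i/K_i) = 12.6/5.68 + 13.8/8.37e-05 = 1.649e+05 d.
q = Δh / Σ(b_i/K_i) = 5.28 / 1.649e+05 = 3.202e-05 m/day.
In each layer the seepage velocity is v_i = q/n_i, so the layer transit time is t_i = b_i·n_i / q:
  layer 1 (fine sand): t_1 = 12.6 × 0.24 / 3.202e-05 = 94429 d
  layer 2 (clay): t_2 = 13.8 × 0.03 / 3.202e-05 = 12928 d
Total t = Σ t_i = 1.074e+05 days = 293.9 years.

294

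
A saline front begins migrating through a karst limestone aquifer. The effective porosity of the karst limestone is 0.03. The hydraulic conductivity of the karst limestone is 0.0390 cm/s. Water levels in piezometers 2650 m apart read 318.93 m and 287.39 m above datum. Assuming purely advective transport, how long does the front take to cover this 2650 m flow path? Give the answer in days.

198

Convert K: 0.0390 cm/s × 864 = 33.70 m/day.
Hydraulic gradient i = (318.93 − 287.39) / 2650 = 31.54 / 2650 = 0.01190.
Darcy flux q = K · i = 33.70 × 0.01190 = 0.4010 m/day.
Seepage velocity v = q / n_e = 0.4010 / 0.03 = 13.37 m/day.
Travel time t = L / v = 2650 / 13.37 = 198.2 days.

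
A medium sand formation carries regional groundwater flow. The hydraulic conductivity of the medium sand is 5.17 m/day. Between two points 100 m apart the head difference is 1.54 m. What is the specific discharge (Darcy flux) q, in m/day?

Hydraulic gradient i = Δh / L = 1.54 / 100 = 0.01540.
Specific discharge q = K · i = 5.170 × 0.01540 = 0.07962 m/day.

0.0796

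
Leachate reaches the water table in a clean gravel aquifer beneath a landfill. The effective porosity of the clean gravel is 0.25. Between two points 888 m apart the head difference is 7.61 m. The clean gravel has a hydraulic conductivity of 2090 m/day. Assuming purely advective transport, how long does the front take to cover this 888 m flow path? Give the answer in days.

12.4

Hydraulic gradient i = Δh / L = 7.61 / 888 = 0.008570.
Darcy flux q = K · i = 2090 × 0.008570 = 17.91 m/day.
Seepage velocity v = q / n_e = 17.91 / 0.25 = 71.64 m/day.
Travel time t = L / v = 888 / 71.64 = 12.39 days.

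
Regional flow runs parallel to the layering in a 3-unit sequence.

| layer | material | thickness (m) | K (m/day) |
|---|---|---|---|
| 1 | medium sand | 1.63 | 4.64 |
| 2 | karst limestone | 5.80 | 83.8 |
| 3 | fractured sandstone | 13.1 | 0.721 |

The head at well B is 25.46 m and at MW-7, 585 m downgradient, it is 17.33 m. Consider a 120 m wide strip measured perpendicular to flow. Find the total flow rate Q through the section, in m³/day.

Flow is parallel to layering, so each bed carries its own Darcy discharge and the transmissivities add.
Σ(K_i·b_i) = 4.64×1.63 + 83.8×5.80 + 0.721×13.1 = 503.0 m²/day.
Hydraulic gradient i = (25.46 − 17.33) / 585 = 8.13 / 585 = 0.01390.
Q = Σ(K_i·b_i) · W · i = 503.0 × 120 × 0.01390 = 838.9 m³/day.

839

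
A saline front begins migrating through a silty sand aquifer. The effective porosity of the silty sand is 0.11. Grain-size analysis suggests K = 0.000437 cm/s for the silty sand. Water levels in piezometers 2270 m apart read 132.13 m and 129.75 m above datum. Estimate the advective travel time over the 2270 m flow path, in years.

Convert K: 0.000437 cm/s × 864 = 0.3776 m/day.
Hydraulic gradient i = (132.13 − 129.75) / 2270 = 2.38 / 2270 = 0.001048.
Darcy flux q = K · i = 0.3776 × 0.001048 = 0.0003959 m/day.
Seepage velocity v = q / n_e = 0.0003959 / 0.11 = 0.003599 m/day.
Travel time t = L / v = 2270 / 0.003599 = 6.308e+05 days = 1727 years.

1730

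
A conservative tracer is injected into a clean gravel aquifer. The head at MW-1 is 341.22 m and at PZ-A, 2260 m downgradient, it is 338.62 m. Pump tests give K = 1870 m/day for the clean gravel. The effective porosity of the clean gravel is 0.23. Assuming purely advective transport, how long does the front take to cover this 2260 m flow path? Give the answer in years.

0.662

Hydraulic gradient i = (341.22 − 338.62) / 2260 = 2.6 / 2260 = 0.001150.
Darcy flux q = K · i = 1870 × 0.001150 = 2.151 m/day.
Seepage velocity v = q / n_e = 2.151 / 0.23 = 9.354 m/day.
Travel time t = L / v = 2260 / 9.354 = 241.6 days = 0.6615 years.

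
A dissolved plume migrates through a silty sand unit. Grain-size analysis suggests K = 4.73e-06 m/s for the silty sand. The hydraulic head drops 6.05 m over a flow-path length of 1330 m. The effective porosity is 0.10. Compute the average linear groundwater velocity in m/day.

Convert K: 4.73e-06 m/s × 86400 = 0.4087 m/day.
Hydraulic gradient i = Δh / L = 6.05 / 1330 = 0.004549.
Darcy flux q = K · i = 0.4087 × 0.004549 = 0.001859 m/day.
Seepage velocity v = q / n_e = 0.001859 / 0.10 = 0.01859 m/day.

0.0186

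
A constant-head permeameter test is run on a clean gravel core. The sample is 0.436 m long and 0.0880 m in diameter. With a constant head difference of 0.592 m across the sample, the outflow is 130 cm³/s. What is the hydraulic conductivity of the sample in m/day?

1360

Cross-sectional area A = π·(d/2)² = π × (0.0880/2)² = 0.006082 m².
Convert discharge: 130 cm³/s = 0.0001300 m³/s.
Darcy's law rearranged: K = Q·L / (A·Δh) = 0.0001300 × 0.436 / (0.006082 × 0.592) = 0.01574 m/s = 1360 m/day.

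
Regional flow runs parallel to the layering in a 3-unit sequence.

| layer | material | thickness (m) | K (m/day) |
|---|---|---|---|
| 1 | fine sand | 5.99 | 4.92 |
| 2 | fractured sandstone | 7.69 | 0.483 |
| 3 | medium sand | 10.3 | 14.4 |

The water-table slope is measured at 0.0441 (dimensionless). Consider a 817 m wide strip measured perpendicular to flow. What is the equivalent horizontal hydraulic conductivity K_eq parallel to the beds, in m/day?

Flow is parallel to layering, so each bed carries its own Darcy discharge and the transmissivities add.
Σ(K_i·b_i) = 4.92×5.99 + 0.483×7.69 + 14.4×10.3 = 181.5 m²/day.
Total thickness b = 23.98 m, so K_eq = Σ(K_i·b_i)/b = 7.569 m/day.

7.57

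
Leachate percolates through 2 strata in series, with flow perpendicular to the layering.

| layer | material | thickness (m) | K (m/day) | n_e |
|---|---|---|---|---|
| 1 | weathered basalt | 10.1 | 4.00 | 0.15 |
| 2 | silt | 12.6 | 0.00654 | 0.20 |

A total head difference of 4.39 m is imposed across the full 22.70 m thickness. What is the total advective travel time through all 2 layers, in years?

4.85

With flow normal to the layers, continuity requires the same specific discharge q through every layer.
Σ(b_i/K_i) = 10.1/4.00 + 12.6/0.00654 = 1929 d.
q = Δh / Σ(b_i/K_i) = 4.39 / 1929 = 0.002276 m/day.
In each layer the seepage velocity is v_i = q/n_i, so the layer transit time is t_i = b_i·n_i / q:
  layer 1 (weathered basalt): t_1 = 10.1 × 0.15 / 0.002276 = 665.7 d
  layer 2 (silt): t_2 = 12.6 × 0.20 / 0.002276 = 1107 d
Total t = Σ t_i = 1773 days = 4.855 years.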